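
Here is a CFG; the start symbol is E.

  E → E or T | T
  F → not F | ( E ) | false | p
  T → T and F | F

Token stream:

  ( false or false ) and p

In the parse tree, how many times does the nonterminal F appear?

[E [T [T [F ( [E [E [T [F false]]] or [T [F false]]] )]] and [F p]]]

4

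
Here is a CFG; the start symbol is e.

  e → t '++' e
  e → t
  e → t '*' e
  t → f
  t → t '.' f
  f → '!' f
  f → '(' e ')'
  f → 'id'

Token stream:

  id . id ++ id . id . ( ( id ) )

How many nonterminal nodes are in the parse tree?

[e [t [t [f id]] . [f id]] ++ [e [t [t [t [f id]] . [f id]] . [f ( [e [t [f ( [e [t [f id]]] )]]] )]]]]

18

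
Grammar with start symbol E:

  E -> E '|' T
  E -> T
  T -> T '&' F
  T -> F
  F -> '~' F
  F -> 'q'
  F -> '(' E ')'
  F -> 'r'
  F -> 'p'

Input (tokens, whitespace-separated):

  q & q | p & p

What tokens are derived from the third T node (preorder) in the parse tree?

p & p

[E [E [T [T [F q]] & [F q]]] | [T [T [F p]] & [F p]]]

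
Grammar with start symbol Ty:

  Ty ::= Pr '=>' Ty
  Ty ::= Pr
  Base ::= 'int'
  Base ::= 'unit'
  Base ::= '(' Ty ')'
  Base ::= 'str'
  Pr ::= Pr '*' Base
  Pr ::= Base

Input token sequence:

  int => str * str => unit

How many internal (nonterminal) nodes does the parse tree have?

[Ty [Pr [Base int]] => [Ty [Pr [Pr [Base str]] * [Base str]] => [Ty [Pr [Base unit]]]]]

11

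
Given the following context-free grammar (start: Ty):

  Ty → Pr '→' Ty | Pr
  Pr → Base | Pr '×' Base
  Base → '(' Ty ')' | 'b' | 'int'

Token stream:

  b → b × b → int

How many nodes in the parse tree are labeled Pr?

[Ty [Pr [Base b]] → [Ty [Pr [Pr [Base b]] × [Base b]] → [Ty [Pr [Base int]]]]]

4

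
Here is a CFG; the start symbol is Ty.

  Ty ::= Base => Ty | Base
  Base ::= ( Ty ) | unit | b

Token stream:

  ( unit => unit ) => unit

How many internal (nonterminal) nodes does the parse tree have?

8

[Ty [Base ( [Ty [Base unit] => [Ty [Base unit]]] )] => [Ty [Base unit]]]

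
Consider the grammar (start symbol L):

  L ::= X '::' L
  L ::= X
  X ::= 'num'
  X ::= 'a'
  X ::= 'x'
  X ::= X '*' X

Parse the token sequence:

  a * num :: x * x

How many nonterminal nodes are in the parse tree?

[L [X [X a] * [X num]] :: [L [X [X x] * [X x]]]]

8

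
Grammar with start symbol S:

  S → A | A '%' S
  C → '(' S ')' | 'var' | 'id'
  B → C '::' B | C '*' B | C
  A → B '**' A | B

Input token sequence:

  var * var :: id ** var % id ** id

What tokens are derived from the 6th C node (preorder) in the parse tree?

id

[S [A [B [C var] * [B [C var] :: [B [C id]]]] ** [A [B [C var]]]] % [S [A [B [C id]] ** [A [B [C id]]]]]]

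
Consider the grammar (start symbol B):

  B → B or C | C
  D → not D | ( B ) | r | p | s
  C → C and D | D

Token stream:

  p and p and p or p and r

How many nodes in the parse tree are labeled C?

5

[B [B [C [C [C [D p]] and [D p]] and [D p]]] or [C [C [D p]] and [D r]]]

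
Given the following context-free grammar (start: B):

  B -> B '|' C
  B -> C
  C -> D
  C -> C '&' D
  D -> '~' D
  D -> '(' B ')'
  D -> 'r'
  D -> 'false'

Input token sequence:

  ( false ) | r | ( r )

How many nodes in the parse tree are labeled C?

[B [B [B [C [D ( [B [C [D false]]] )]]] | [C [D r]]] | [C [D ( [B [C [D r]]] )]]]

5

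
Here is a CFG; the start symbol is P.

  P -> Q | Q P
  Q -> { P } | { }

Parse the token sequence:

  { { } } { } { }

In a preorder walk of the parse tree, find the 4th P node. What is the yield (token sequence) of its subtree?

{ }

[P [Q { [P [Q { }]] }] [P [Q { }] [P [Q { }]]]]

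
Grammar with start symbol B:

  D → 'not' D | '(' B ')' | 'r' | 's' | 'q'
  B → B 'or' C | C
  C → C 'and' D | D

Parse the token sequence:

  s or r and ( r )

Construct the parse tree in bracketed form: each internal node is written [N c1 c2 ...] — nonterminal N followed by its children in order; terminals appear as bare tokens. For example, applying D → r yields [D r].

B
B or C
C or C
D or C
s or C
s or C and D
s or D and D
s or r and D
s or r and ( B )
s or r and ( C )
s or r and ( D )
s or r and ( r )

[B [B [C [D s]]] or [C [C [D r]] and [D ( [B [C [D r]]] )]]]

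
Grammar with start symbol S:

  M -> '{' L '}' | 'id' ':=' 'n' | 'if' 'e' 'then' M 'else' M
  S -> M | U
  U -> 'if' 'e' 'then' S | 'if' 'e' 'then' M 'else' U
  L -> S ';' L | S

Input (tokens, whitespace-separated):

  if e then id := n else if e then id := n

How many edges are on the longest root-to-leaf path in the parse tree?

5

[S [U if e then [M id := n] else [U if e then [S [M id := n]]]]]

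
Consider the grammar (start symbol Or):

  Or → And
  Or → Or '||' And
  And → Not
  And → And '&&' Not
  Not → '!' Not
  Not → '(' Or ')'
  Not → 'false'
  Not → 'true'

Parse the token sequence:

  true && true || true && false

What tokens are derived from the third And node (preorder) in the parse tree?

[Or [Or [And [And [Not true]] && [Not true]]] || [And [And [Not true]] && [Not false]]]

true && false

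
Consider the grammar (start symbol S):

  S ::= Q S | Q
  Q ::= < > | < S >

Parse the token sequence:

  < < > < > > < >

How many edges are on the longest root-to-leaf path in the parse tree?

5

[S [Q < [S [Q < >] [S [Q < >]]] >] [S [Q < >]]]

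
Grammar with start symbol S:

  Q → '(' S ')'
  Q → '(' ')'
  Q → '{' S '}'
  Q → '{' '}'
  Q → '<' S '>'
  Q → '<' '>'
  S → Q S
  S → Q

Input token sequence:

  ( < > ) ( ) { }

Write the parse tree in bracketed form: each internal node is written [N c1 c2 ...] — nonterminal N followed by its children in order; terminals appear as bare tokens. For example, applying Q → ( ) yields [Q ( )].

S
Q S
( S ) S
( Q ) S
( < > ) S
( < > ) Q S
( < > ) ( ) S
( < > ) ( ) Q
( < > ) ( ) { }

[S [Q ( [S [Q < >]] )] [S [Q ( )] [S [Q { }]]]]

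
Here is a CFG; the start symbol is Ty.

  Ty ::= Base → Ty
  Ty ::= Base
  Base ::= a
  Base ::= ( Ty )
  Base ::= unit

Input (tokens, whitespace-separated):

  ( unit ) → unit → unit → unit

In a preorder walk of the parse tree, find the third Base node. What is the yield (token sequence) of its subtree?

[Ty [Base ( [Ty [Base unit]] )] → [Ty [Base unit] → [Ty [Base unit] → [Ty [Base unit]]]]]

unit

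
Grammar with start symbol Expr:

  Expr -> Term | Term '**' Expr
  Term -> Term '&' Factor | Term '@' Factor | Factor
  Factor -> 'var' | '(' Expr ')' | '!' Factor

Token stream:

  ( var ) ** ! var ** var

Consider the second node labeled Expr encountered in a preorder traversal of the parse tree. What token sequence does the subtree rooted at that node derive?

[Expr [Term [Factor ( [Expr [Term [Factor var]]] )]] ** [Expr [Term [Factor ! [Factor var]]] ** [Expr [Term [Factor var]]]]]

var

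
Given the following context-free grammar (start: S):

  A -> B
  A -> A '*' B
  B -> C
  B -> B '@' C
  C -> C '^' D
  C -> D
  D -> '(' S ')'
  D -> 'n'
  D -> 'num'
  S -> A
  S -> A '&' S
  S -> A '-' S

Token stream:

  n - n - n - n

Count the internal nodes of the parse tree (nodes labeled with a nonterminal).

[S [A [B [C [D n]]]] - [S [A [B [C [D n]]]] - [S [A [B [C [D n]]]] - [S [A [B [C [D n]]]]]]]]

20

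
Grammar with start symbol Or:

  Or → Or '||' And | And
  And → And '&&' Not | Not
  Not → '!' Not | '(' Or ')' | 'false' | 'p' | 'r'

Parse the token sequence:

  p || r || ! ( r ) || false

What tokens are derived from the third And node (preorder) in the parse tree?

! ( r )

[Or [Or [Or [Or [And [Not p]]] || [And [Not r]]] || [And [Not ! [Not ( [Or [And [Not r]]] )]]]] || [And [Not false]]]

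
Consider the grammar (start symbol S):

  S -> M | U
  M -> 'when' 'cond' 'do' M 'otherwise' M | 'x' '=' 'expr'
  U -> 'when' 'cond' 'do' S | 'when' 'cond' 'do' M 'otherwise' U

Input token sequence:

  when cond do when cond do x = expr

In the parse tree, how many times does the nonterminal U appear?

[S [U when cond do [S [U when cond do [S [M x = expr]]]]]]

2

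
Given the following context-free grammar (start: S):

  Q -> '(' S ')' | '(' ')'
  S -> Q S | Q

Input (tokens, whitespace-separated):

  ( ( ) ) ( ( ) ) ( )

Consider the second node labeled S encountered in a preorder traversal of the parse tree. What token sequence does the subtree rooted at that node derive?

( )

[S [Q ( [S [Q ( )]] )] [S [Q ( [S [Q ( )]] )] [S [Q ( )]]]]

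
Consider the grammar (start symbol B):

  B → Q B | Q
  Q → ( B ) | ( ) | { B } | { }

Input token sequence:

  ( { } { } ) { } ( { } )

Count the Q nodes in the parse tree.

[B [Q ( [B [Q { }] [B [Q { }]]] )] [B [Q { }] [B [Q ( [B [Q { }]] )]]]]

6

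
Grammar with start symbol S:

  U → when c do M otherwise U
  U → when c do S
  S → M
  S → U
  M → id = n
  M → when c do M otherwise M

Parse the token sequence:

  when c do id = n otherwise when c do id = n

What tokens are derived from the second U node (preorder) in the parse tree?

when c do id = n

[S [U when c do [M id = n] otherwise [U when c do [S [M id = n]]]]]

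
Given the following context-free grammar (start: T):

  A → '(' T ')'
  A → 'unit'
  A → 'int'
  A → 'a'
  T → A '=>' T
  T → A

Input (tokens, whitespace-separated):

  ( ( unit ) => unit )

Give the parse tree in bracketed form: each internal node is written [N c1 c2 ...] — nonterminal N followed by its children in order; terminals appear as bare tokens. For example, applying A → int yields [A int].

T
A
( T )
( A => T )
( ( T ) => T )
( ( A ) => T )
( ( unit ) => T )
( ( unit ) => A )
( ( unit ) => unit )

[T [A ( [T [A ( [T [A unit]] )] => [T [A unit]]] )]]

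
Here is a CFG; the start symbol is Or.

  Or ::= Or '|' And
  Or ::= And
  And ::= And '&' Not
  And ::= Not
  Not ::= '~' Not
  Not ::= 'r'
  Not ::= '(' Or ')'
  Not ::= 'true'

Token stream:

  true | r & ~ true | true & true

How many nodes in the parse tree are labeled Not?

6

[Or [Or [Or [And [Not true]]] | [And [And [Not r]] & [Not ~ [Not true]]]] | [And [And [Not true]] & [Not true]]]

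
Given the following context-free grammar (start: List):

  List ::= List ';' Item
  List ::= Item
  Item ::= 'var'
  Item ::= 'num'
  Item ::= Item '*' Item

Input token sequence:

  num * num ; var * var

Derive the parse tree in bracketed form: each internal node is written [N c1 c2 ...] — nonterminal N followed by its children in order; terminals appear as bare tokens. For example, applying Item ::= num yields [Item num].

List
List ; Item
Item ; Item
Item * Item ; Item
num * Item ; Item
num * num ; Item
num * num ; Item * Item
num * num ; var * Item
num * num ; var * var

[List [List [Item [Item num] * [Item num]]] ; [Item [Item var] * [Item var]]]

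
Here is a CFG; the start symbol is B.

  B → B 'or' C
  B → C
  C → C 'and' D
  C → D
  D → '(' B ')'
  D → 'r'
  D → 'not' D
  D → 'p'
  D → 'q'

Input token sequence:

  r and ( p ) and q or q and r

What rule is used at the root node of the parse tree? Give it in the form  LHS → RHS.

[B [B [C [C [C [D r]] and [D ( [B [C [D p]]] )]] and [D q]]] or [C [C [D q]] and [D r]]]

B → B 'or' C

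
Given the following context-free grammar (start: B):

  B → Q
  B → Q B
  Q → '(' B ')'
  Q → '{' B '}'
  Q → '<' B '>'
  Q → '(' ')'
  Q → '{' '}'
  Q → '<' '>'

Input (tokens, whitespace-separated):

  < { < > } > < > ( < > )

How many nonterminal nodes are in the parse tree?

12

[B [Q < [B [Q { [B [Q < >]] }]] >] [B [Q < >] [B [Q ( [B [Q < >]] )]]]]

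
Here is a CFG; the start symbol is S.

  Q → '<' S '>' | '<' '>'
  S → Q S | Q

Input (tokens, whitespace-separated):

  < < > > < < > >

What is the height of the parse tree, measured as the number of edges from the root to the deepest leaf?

[S [Q < [S [Q < >]] >] [S [Q < [S [Q < >]] >]]]

5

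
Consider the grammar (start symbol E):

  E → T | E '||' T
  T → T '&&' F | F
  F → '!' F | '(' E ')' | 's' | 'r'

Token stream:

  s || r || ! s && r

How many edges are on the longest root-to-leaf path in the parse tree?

5

[E [E [E [T [F s]]] || [T [F r]]] || [T [T [F ! [F s]]] && [F r]]]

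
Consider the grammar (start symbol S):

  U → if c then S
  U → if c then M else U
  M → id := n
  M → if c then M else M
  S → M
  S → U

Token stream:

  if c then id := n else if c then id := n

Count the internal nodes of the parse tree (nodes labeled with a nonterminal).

[S [U if c then [M id := n] else [U if c then [S [M id := n]]]]]

6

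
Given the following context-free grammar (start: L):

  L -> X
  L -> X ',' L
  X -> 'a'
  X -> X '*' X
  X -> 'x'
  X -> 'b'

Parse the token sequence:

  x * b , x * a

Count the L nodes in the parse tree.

2

[L [X [X x] * [X b]] , [L [X [X x] * [X a]]]]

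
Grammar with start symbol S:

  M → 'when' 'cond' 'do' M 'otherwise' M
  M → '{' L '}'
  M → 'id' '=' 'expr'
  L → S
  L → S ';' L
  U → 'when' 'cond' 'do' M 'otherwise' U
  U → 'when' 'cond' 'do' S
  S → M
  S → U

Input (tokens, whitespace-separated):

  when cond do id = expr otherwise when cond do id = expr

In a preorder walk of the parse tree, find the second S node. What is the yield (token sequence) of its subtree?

[S [U when cond do [M id = expr] otherwise [U when cond do [S [M id = expr]]]]]

id = expr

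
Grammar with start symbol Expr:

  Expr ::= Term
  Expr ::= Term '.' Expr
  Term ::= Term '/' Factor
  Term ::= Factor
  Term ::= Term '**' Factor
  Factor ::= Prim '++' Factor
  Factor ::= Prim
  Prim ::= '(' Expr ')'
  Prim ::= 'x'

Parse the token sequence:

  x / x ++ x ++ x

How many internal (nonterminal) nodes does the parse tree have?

[Expr [Term [Term [Factor [Prim x]]] / [Factor [Prim x] ++ [Factor [Prim x] ++ [Factor [Prim x]]]]]]

11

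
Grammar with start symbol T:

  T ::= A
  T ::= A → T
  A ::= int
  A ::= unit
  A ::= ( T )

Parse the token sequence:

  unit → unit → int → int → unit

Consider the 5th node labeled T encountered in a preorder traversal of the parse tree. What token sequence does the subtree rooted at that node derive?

unit

[T [A unit] → [T [A unit] → [T [A int] → [T [A int] → [T [A unit]]]]]]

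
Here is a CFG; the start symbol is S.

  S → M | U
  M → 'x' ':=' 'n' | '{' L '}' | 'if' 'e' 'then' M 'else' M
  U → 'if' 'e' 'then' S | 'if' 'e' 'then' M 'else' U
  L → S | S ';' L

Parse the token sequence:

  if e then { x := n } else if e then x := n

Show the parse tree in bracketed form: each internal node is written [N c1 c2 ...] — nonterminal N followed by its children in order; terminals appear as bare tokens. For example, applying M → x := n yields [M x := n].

S
U
if e then M else U
if e then { L } else U
if e then { S } else U
if e then { M } else U
if e then { x := n } else U
if e then { x := n } else if e then S
if e then { x := n } else if e then M
if e then { x := n } else if e then x := n

[S [U if e then [M { [L [S [M x := n]]] }] else [U if e then [S [M x := n]]]]]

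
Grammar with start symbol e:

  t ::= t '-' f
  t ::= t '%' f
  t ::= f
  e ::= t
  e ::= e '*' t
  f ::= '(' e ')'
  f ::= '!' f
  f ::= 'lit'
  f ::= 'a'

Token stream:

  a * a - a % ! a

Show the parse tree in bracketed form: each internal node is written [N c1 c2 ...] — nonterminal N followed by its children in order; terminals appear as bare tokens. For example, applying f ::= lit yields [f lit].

e
e * t
t * t
f * t
a * t
a * t % f
a * t - f % f
a * f - f % f
a * a - f % f
a * a - a % f
a * a - a % ! f
a * a - a % ! a

[e [e [t [f a]]] * [t [t [t [f a]] - [f a]] % [f ! [f a]]]]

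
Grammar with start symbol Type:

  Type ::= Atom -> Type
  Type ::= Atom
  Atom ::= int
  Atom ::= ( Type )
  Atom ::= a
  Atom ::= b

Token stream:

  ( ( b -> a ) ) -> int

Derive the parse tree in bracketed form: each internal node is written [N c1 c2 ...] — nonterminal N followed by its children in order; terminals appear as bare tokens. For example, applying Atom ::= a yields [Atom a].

Type
Atom -> Type
( Type ) -> Type
( Atom ) -> Type
( ( Type ) ) -> Type
( ( Atom -> Type ) ) -> Type
( ( b -> Type ) ) -> Type
( ( b -> Atom ) ) -> Type
( ( b -> a ) ) -> Type
( ( b -> a ) ) -> Atom
( ( b -> a ) ) -> int

[Type [Atom ( [Type [Atom ( [Type [Atom b] -> [Type [Atom a]]] )]] )] -> [Type [Atom int]]]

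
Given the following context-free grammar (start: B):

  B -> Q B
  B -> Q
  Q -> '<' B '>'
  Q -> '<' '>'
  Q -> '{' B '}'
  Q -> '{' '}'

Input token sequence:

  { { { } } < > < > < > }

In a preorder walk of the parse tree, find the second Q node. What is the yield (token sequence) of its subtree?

[B [Q { [B [Q { [B [Q { }]] }] [B [Q < >] [B [Q < >] [B [Q < >]]]]] }]]

{ { } }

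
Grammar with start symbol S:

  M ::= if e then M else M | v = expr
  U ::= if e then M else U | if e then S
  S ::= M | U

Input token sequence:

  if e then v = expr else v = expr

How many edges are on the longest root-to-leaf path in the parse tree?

[S [M if e then [M v = expr] else [M v = expr]]]

3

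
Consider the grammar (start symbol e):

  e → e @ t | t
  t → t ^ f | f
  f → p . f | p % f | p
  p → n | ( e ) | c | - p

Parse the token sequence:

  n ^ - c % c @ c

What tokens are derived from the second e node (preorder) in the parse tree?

n ^ - c % c

[e [e [t [t [f [p n]]] ^ [f [p - [p c]] % [f [p c]]]]] @ [t [f [p c]]]]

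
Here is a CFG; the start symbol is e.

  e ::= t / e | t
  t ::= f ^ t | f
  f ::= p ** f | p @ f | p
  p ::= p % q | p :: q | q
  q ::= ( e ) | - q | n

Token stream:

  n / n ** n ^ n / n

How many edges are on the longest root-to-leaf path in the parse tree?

[e [t [f [p [q n]]]] / [e [t [f [p [q n]] ** [f [p [q n]]]] ^ [t [f [p [q n]]]]] / [e [t [f [p [q n]]]]]]]

7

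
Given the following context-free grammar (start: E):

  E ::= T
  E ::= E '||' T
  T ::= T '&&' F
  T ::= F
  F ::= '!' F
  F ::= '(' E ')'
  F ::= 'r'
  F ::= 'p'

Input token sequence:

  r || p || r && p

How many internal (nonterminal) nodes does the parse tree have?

[E [E [E [T [F r]]] || [T [F p]]] || [T [T [F r]] && [F p]]]

11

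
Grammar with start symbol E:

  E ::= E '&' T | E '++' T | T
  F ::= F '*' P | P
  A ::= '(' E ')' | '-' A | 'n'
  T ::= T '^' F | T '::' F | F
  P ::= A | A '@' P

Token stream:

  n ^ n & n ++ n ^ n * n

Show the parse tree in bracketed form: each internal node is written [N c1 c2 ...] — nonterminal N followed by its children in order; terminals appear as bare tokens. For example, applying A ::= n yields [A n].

[E [E [E [T [T [F [P [A n]]]] ^ [F [P [A n]]]]] & [T [F [P [A n]]]]] ++ [T [T [F [P [A n]]]] ^ [F [F [P [A n]]] * [P [A n]]]]]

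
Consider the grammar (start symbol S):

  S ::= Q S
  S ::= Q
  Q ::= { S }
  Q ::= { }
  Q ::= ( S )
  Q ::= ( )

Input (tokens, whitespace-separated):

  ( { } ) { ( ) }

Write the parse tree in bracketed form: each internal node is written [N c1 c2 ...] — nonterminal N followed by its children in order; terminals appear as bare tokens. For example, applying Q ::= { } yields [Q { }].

S
Q S
( S ) S
( Q ) S
( { } ) S
( { } ) Q
( { } ) { S }
( { } ) { Q }
( { } ) { ( ) }

[S [Q ( [S [Q { }]] )] [S [Q { [S [Q ( )]] }]]]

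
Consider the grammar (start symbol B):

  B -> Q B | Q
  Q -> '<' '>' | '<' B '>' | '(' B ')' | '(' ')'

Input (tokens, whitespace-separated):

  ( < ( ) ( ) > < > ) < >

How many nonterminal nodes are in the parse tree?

[B [Q ( [B [Q < [B [Q ( )] [B [Q ( )]]] >] [B [Q < >]]] )] [B [Q < >]]]

12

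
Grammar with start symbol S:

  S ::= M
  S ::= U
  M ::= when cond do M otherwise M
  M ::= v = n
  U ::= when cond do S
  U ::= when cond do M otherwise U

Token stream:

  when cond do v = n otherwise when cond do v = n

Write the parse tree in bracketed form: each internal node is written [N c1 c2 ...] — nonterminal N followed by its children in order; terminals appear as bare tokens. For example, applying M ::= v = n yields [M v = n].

[S [U when cond do [M v = n] otherwise [U when cond do [S [M v = n]]]]]

S
U
when cond do M otherwise U
when cond do v = n otherwise U
when cond do v = n otherwise when cond do S
when cond do v = n otherwise when cond do M
when cond do v = n otherwise when cond do v = n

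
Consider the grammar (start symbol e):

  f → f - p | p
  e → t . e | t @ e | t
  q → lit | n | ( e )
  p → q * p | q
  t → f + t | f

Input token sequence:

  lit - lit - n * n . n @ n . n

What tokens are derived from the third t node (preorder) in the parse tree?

[e [t [f [f [f [p [q lit]]] - [p [q lit]]] - [p [q n] * [p [q n]]]]] . [e [t [f [p [q n]]]] @ [e [t [f [p [q n]]]] . [e [t [f [p [q n]]]]]]]]

n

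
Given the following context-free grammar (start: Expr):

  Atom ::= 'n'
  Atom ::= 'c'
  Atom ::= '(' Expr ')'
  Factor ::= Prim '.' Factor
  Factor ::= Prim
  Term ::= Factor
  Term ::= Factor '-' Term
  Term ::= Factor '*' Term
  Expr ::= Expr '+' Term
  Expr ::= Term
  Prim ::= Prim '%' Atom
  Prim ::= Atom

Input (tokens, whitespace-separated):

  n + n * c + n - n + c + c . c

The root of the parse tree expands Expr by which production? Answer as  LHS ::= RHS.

[Expr [Expr [Expr [Expr [Expr [Term [Factor [Prim [Atom n]]]]] + [Term [Factor [Prim [Atom n]]] * [Term [Factor [Prim [Atom c]]]]]] + [Term [Factor [Prim [Atom n]]] - [Term [Factor [Prim [Atom n]]]]]] + [Term [Factor [Prim [Atom c]]]]] + [Term [Factor [Prim [Atom c]] . [Factor [Prim [Atom c]]]]]]

Expr ::= Expr '+' Term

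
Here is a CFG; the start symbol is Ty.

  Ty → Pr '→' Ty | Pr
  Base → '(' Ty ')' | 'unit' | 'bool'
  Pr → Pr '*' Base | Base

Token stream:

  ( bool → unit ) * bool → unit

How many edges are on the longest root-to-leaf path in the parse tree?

8

[Ty [Pr [Pr [Base ( [Ty [Pr [Base bool]] → [Ty [Pr [Base unit]]]] )]] * [Base bool]] → [Ty [Pr [Base unit]]]]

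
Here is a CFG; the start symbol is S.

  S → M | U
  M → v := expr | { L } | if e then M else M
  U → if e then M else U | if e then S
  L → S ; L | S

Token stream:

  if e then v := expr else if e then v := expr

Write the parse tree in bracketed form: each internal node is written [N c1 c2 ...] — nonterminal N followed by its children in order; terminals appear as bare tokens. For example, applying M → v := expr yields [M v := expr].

[S [U if e then [M v := expr] else [U if e then [S [M v := expr]]]]]

S
U
if e then M else U
if e then v := expr else U
if e then v := expr else if e then S
if e then v := expr else if e then M
if e then v := expr else if e then v := expr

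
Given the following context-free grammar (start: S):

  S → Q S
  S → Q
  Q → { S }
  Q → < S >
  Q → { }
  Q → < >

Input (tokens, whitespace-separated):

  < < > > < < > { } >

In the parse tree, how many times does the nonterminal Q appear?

5

[S [Q < [S [Q < >]] >] [S [Q < [S [Q < >] [S [Q { }]]] >]]]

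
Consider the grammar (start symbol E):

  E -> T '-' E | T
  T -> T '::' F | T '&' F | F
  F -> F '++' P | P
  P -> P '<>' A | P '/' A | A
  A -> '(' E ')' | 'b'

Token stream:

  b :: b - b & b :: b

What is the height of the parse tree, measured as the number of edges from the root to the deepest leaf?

[E [T [T [F [P [A b]]]] :: [F [P [A b]]]] - [E [T [T [T [F [P [A b]]]] & [F [P [A b]]]] :: [F [P [A b]]]]]]

8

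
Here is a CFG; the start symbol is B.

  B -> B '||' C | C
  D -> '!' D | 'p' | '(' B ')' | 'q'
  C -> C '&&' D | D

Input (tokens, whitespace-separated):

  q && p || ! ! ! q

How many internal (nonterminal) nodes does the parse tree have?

[B [B [C [C [D q]] && [D p]]] || [C [D ! [D ! [D ! [D q]]]]]]

11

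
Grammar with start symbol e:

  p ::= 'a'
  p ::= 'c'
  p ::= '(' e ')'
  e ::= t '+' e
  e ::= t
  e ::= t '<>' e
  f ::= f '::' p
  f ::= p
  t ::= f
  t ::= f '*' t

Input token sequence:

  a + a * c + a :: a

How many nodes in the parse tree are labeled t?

[e [t [f [p a]]] + [e [t [f [p a]] * [t [f [p c]]]] + [e [t [f [f [p a]] :: [p a]]]]]]

4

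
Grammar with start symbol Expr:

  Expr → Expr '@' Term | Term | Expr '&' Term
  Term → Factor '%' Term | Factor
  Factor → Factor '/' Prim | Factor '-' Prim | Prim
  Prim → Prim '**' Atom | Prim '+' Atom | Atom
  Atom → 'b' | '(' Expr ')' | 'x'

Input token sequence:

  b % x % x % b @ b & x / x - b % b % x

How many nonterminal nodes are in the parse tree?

41

[Expr [Expr [Expr [Term [Factor [Prim [Atom b]]] % [Term [Factor [Prim [Atom x]]] % [Term [Factor [Prim [Atom x]]] % [Term [Factor [Prim [Atom b]]]]]]]] @ [Term [Factor [Prim [Atom b]]]]] & [Term [Factor [Factor [Factor [Prim [Atom x]]] / [Prim [Atom x]]] - [Prim [Atom b]]] % [Term [Factor [Prim [Atom b]]] % [Term [Factor [Prim [Atom x]]]]]]]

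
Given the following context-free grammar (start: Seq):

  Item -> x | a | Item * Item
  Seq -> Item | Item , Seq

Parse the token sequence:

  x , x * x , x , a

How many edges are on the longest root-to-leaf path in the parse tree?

5

[Seq [Item x] , [Seq [Item [Item x] * [Item x]] , [Seq [Item x] , [Seq [Item a]]]]]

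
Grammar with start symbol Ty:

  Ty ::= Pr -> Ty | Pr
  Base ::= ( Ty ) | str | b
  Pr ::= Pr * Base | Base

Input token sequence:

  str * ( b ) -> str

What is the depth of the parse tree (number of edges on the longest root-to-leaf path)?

6

[Ty [Pr [Pr [Base str]] * [Base ( [Ty [Pr [Base b]]] )]] -> [Ty [Pr [Base str]]]]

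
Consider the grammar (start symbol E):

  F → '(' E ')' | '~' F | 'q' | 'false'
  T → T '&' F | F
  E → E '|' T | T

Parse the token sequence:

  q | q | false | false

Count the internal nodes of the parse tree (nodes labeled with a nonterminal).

[E [E [E [E [T [F q]]] | [T [F q]]] | [T [F false]]] | [T [F false]]]

12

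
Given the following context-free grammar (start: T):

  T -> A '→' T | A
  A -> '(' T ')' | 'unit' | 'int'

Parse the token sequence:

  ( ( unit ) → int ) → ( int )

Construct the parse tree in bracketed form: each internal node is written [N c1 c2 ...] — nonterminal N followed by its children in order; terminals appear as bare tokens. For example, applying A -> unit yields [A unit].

[T [A ( [T [A ( [T [A unit]] )] → [T [A int]]] )] → [T [A ( [T [A int]] )]]]

T
A → T
( T ) → T
( A → T ) → T
( ( T ) → T ) → T
( ( A ) → T ) → T
( ( unit ) → T ) → T
( ( unit ) → A ) → T
( ( unit ) → int ) → T
( ( unit ) → int ) → A
( ( unit ) → int ) → ( T )
( ( unit ) → int ) → ( A )
( ( unit ) → int ) → ( int )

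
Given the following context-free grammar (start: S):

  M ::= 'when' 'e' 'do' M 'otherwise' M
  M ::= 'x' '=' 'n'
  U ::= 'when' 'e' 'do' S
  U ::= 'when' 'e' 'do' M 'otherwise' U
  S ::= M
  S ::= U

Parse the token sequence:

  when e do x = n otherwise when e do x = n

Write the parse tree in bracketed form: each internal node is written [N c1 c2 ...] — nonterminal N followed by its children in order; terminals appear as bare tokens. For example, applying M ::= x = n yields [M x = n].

S
U
when e do M otherwise U
when e do x = n otherwise U
when e do x = n otherwise when e do S
when e do x = n otherwise when e do M
when e do x = n otherwise when e do x = n

[S [U when e do [M x = n] otherwise [U when e do [S [M x = n]]]]]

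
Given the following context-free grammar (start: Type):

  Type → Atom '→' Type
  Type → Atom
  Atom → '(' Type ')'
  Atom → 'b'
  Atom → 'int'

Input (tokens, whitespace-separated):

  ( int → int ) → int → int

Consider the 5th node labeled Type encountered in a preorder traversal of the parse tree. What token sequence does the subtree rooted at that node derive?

[Type [Atom ( [Type [Atom int] → [Type [Atom int]]] )] → [Type [Atom int] → [Type [Atom int]]]]

int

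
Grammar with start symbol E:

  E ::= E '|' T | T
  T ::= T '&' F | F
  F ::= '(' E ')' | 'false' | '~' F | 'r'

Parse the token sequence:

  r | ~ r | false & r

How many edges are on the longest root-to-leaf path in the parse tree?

5

[E [E [E [T [F r]]] | [T [F ~ [F r]]]] | [T [T [F false]] & [F r]]]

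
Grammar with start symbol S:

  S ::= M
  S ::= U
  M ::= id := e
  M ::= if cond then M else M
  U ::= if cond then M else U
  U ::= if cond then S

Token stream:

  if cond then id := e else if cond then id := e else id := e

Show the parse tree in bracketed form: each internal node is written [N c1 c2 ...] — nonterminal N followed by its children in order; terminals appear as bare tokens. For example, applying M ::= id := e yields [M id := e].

[S [M if cond then [M id := e] else [M if cond then [M id := e] else [M id := e]]]]

S
M
if cond then M else M
if cond then id := e else M
if cond then id := e else if cond then M else M
if cond then id := e else if cond then id := e else M
if cond then id := e else if cond then id := e else id := e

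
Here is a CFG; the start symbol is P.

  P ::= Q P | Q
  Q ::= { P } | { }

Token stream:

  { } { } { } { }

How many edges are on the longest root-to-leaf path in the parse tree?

5

[P [Q { }] [P [Q { }] [P [Q { }] [P [Q { }]]]]]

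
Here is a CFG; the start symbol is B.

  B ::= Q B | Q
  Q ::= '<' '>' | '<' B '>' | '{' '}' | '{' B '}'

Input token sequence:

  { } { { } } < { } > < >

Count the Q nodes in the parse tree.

[B [Q { }] [B [Q { [B [Q { }]] }] [B [Q < [B [Q { }]] >] [B [Q < >]]]]]

6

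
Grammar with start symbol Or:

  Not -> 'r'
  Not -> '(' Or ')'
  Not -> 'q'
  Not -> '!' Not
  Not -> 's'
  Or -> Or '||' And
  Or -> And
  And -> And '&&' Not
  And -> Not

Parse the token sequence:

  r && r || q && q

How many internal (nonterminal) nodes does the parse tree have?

[Or [Or [And [And [Not r]] && [Not r]]] || [And [And [Not q]] && [Not q]]]

10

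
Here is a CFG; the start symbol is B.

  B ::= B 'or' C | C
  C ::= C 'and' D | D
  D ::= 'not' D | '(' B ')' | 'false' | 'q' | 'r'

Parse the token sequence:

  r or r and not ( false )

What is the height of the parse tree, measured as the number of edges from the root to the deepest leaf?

7

[B [B [C [D r]]] or [C [C [D r]] and [D not [D ( [B [C [D false]]] )]]]]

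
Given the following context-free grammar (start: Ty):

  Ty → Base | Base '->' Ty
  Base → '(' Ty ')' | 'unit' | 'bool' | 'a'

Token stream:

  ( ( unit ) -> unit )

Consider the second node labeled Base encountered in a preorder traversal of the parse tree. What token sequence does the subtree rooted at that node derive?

( unit )

[Ty [Base ( [Ty [Base ( [Ty [Base unit]] )] -> [Ty [Base unit]]] )]]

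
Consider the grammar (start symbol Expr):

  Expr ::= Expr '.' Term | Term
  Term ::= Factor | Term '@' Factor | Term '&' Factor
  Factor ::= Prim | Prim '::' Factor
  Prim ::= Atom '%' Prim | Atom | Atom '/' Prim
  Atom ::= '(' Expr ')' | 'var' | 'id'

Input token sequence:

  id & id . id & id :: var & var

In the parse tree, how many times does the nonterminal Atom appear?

6

[Expr [Expr [Term [Term [Factor [Prim [Atom id]]]] & [Factor [Prim [Atom id]]]]] . [Term [Term [Term [Factor [Prim [Atom id]]]] & [Factor [Prim [Atom id]] :: [Factor [Prim [Atom var]]]]] & [Factor [Prim [Atom var]]]]]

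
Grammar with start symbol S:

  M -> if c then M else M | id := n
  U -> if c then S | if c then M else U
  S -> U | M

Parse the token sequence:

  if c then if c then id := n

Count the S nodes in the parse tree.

3

[S [U if c then [S [U if c then [S [M id := n]]]]]]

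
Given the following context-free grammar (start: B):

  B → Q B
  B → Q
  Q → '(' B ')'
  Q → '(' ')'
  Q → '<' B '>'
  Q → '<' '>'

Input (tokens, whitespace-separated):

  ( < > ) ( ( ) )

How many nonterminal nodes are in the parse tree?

8

[B [Q ( [B [Q < >]] )] [B [Q ( [B [Q ( )]] )]]]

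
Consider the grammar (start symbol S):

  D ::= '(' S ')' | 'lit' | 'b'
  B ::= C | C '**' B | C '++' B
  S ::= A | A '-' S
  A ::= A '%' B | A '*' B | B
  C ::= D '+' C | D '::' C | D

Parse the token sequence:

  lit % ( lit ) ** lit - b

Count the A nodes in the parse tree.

4

[S [A [A [B [C [D lit]]]] % [B [C [D ( [S [A [B [C [D lit]]]]] )]] ** [B [C [D lit]]]]] - [S [A [B [C [D b]]]]]]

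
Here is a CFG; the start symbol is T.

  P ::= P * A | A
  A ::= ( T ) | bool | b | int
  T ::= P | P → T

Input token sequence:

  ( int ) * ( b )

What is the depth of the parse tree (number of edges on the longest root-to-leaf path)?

7

[T [P [P [A ( [T [P [A int]]] )]] * [A ( [T [P [A b]]] )]]]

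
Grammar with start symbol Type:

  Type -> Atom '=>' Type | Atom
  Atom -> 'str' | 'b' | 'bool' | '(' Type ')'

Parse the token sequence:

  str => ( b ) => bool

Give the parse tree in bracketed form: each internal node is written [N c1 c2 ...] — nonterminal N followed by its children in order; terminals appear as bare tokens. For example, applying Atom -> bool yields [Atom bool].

[Type [Atom str] => [Type [Atom ( [Type [Atom b]] )] => [Type [Atom bool]]]]

Type
Atom => Type
str => Type
str => Atom => Type
str => ( Type ) => Type
str => ( Atom ) => Type
str => ( b ) => Type
str => ( b ) => Atom
str => ( b ) => bool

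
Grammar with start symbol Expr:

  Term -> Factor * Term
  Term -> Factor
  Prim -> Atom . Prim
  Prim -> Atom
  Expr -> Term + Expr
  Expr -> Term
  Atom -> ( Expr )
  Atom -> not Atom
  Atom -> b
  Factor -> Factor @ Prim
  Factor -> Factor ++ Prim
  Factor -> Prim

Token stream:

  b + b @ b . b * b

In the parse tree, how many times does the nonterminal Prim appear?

5

[Expr [Term [Factor [Prim [Atom b]]]] + [Expr [Term [Factor [Factor [Prim [Atom b]]] @ [Prim [Atom b] . [Prim [Atom b]]]] * [Term [Factor [Prim [Atom b]]]]]]]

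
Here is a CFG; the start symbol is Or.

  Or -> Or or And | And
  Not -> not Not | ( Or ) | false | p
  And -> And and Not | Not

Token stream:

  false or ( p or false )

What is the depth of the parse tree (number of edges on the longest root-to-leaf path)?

7

[Or [Or [And [Not false]]] or [And [Not ( [Or [Or [And [Not p]]] or [And [Not false]]] )]]]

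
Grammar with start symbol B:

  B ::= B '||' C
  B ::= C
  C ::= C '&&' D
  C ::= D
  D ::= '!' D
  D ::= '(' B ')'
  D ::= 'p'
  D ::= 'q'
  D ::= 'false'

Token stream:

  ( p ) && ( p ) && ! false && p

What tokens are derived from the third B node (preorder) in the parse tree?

p

[B [C [C [C [C [D ( [B [C [D p]]] )]] && [D ( [B [C [D p]]] )]] && [D ! [D false]]] && [D p]]]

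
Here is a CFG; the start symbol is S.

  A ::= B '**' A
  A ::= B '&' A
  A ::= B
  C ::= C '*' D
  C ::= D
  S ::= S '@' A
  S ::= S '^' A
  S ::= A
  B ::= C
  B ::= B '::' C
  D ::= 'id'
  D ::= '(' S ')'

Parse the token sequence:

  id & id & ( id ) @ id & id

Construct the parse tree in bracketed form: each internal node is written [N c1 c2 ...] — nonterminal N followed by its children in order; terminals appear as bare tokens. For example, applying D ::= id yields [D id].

[S [S [A [B [C [D id]]] & [A [B [C [D id]]] & [A [B [C [D ( [S [A [B [C [D id]]]]] )]]]]]]] @ [A [B [C [D id]]] & [A [B [C [D id]]]]]]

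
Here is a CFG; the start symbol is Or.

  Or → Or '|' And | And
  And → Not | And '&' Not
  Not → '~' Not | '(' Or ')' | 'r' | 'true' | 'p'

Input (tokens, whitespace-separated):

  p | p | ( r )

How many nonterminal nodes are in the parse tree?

12

[Or [Or [Or [And [Not p]]] | [And [Not p]]] | [And [Not ( [Or [And [Not r]]] )]]]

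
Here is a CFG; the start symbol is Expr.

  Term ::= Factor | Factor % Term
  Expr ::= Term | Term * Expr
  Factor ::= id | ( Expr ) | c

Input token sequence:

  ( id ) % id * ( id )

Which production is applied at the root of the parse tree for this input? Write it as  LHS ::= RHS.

Expr ::= Term * Expr

[Expr [Term [Factor ( [Expr [Term [Factor id]]] )] % [Term [Factor id]]] * [Expr [Term [Factor ( [Expr [Term [Factor id]]] )]]]]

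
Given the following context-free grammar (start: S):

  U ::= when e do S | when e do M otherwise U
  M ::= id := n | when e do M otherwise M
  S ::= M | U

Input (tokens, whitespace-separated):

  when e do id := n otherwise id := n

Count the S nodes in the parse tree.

[S [M when e do [M id := n] otherwise [M id := n]]]

1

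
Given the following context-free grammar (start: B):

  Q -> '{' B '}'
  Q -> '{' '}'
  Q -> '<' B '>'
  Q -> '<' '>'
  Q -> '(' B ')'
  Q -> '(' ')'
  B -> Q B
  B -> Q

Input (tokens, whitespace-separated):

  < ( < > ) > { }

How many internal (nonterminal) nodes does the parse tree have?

8

[B [Q < [B [Q ( [B [Q < >]] )]] >] [B [Q { }]]]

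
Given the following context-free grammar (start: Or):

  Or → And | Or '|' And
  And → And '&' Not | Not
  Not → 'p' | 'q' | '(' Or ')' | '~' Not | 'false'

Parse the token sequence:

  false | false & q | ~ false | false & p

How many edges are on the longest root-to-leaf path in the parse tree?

[Or [Or [Or [Or [And [Not false]]] | [And [And [Not false]] & [Not q]]] | [And [Not ~ [Not false]]]] | [And [And [Not false]] & [Not p]]]

6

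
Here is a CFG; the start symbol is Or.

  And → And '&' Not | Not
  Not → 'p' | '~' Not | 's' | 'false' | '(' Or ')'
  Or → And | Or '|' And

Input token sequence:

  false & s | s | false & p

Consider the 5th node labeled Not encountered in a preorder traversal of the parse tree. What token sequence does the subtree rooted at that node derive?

[Or [Or [Or [And [And [Not false]] & [Not s]]] | [And [Not s]]] | [And [And [Not false]] & [Not p]]]

p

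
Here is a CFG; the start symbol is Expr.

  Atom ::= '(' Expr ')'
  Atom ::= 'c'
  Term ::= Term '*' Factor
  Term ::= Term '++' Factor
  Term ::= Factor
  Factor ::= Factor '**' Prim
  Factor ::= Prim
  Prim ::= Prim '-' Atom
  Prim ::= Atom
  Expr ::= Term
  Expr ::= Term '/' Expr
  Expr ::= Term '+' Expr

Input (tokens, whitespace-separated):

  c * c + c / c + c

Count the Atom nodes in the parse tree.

[Expr [Term [Term [Factor [Prim [Atom c]]]] * [Factor [Prim [Atom c]]]] + [Expr [Term [Factor [Prim [Atom c]]]] / [Expr [Term [Factor [Prim [Atom c]]]] + [Expr [Term [Factor [Prim [Atom c]]]]]]]]

5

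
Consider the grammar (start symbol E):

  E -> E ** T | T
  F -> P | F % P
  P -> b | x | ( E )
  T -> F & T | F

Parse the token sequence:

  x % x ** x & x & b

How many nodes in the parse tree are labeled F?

[E [E [T [F [F [P x]] % [P x]]]] ** [T [F [P x]] & [T [F [P x]] & [T [F [P b]]]]]]

5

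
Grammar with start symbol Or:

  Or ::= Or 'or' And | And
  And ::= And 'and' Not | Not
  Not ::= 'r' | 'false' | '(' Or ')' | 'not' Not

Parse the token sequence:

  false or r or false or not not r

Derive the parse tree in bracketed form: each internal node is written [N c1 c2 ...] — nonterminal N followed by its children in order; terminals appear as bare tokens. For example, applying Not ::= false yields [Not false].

Or
Or or And
Or or And or And
Or or And or And or And
And or And or And or And
Not or And or And or And
false or And or And or And
false or Not or And or And
false or r or And or And
false or r or Not or And
false or r or false or And
false or r or false or Not
false or r or false or not Not
false or r or false or not not Not
false or r or false or not not r

[Or [Or [Or [Or [And [Not false]]] or [And [Not r]]] or [And [Not false]]] or [And [Not not [Not not [Not r]]]]]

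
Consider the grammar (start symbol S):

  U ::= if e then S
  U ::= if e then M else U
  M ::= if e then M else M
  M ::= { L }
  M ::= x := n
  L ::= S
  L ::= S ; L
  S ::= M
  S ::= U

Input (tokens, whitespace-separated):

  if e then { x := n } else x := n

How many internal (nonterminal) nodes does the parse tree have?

[S [M if e then [M { [L [S [M x := n]]] }] else [M x := n]]]

7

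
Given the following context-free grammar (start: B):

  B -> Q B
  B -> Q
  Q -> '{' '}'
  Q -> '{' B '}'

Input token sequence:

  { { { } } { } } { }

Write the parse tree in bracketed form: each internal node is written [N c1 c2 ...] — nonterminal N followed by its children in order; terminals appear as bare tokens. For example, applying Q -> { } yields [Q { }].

[B [Q { [B [Q { [B [Q { }]] }] [B [Q { }]]] }] [B [Q { }]]]

B
Q B
{ B } B
{ Q B } B
{ { B } B } B
{ { Q } B } B
{ { { } } B } B
{ { { } } Q } B
{ { { } } { } } B
{ { { } } { } } Q
{ { { } } { } } { }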